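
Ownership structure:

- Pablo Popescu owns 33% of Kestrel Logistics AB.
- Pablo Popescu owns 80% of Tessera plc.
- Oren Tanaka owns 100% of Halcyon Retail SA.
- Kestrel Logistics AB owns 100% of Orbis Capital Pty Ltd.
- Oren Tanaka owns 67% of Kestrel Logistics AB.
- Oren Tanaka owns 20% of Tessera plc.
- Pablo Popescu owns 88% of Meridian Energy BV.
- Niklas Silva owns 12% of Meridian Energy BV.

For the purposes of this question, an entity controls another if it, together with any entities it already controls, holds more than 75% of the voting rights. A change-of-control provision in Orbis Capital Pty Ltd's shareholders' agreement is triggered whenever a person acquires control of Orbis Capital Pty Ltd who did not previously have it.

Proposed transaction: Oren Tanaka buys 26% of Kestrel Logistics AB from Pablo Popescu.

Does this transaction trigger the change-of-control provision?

Yes

The purchase adds only to Oren's holdings (Pablo's stake shrinks), so Oren is the only person who could newly come to control Orbis.
Oren holds 100% of Halcyon, so Oren controls Halcyon.
Neither Oren nor any entity Oren controls holds any voting interest in Orbis.
So before the transaction, Oren does not control Orbis.
After the purchase, Oren's direct stake in Kestrel rises to 67% + 26% = 93%, and Pablo's stake falls to 7%.
Oren holds 93% of Kestrel, so Oren controls Kestrel.
Kestrel holds 100% of Orbis, so Oren controls Orbis.
Oren did not control Orbis before and does after, so the clause is triggered.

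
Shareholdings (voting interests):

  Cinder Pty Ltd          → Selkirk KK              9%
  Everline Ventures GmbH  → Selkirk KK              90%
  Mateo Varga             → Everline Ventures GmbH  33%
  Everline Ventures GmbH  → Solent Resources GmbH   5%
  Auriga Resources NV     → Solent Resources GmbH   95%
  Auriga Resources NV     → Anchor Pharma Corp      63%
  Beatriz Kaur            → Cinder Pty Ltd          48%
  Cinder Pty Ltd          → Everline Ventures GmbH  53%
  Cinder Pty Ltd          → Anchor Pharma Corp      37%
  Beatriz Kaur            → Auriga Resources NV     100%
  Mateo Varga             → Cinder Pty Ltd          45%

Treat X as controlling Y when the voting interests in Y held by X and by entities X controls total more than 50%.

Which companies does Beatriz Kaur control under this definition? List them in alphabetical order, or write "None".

Anchor Pharma Corp, Auriga Resources NV, Solent Resources GmbH

Beatriz holds 100% of Auriga, so Beatriz controls Auriga.
Auriga holds 95% of Solent, so Beatriz controls Solent.
Auriga holds 63% of Anchor, so Beatriz controls Anchor.
No other company's threshold is met.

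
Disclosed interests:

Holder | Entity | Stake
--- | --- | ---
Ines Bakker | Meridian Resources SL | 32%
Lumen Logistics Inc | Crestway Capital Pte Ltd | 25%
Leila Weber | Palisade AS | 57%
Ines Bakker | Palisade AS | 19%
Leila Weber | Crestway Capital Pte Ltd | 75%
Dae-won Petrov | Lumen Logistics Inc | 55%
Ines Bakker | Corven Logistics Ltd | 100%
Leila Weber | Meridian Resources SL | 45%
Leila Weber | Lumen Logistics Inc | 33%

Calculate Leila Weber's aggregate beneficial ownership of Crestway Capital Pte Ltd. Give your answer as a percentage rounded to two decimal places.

83.25%

Leila reaches Crestway along 2 paths.
Via Lumen: 33% × 25% = 8.25%.
Direct stake: 75% = 75%.
Total: 8.25% + 75% = 83.25%.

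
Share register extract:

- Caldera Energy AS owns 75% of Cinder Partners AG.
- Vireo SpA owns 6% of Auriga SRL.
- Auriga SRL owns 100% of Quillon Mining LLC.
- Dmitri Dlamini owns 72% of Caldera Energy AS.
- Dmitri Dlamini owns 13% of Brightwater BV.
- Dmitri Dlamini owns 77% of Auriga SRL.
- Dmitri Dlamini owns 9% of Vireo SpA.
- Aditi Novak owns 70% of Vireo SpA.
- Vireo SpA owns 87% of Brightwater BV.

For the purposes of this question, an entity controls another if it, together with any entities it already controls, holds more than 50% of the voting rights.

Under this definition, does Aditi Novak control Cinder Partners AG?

No

Aditi holds 70% of Vireo, so Aditi controls Vireo.
Vireo holds 87% of Brightwater, so Aditi controls Brightwater.
Neither Aditi nor any entity Aditi controls holds any voting interest in Cinder.
So Aditi does not control Cinder.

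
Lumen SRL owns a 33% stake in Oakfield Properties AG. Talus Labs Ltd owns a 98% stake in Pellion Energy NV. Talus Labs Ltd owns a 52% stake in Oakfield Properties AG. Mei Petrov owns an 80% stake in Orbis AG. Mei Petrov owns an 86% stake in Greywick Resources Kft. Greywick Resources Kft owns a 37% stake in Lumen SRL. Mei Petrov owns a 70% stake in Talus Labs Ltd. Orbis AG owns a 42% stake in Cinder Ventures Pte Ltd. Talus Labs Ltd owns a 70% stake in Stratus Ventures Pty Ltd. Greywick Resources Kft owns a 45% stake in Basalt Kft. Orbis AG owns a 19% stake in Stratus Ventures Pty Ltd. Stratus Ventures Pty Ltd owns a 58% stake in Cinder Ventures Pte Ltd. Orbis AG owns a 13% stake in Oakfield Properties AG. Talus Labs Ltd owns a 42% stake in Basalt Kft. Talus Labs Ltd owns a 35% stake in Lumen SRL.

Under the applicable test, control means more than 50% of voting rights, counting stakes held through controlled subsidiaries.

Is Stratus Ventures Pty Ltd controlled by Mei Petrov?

Yes

Mei holds 70% of Talus, so Mei controls Talus.
Mei holds 80% of Orbis, so Mei controls Orbis.
Talus and Orbis together hold 70% + 19% = 89% of Stratus, so Mei controls Stratus.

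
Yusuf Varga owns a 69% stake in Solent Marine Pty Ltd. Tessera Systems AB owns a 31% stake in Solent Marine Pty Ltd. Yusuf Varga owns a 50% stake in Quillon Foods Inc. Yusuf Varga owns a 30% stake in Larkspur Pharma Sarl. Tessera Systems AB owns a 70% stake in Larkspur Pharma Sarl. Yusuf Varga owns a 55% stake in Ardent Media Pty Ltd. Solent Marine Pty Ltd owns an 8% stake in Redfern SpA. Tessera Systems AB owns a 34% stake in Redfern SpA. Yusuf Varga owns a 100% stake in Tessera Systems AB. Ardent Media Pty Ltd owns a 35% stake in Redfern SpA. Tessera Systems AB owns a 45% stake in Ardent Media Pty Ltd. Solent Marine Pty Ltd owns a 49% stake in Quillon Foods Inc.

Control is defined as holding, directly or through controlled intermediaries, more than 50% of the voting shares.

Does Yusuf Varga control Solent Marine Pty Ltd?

Yusuf holds 100% of Tessera, so Yusuf controls Tessera.
Tessera and Yusuf together hold 31% + 69% = 100% of Solent, so Yusuf controls Solent.

Yes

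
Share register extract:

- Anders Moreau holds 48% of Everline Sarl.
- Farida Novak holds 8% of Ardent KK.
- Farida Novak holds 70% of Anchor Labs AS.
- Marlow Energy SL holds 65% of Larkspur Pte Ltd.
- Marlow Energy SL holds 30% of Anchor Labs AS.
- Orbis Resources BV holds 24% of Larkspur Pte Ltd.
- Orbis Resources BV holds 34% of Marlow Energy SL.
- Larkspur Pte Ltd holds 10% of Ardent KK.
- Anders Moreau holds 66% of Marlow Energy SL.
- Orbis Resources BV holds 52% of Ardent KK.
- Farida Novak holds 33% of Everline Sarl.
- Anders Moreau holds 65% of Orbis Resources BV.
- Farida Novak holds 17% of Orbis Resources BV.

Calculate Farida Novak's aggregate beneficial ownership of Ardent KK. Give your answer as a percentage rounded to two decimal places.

17.62%

Farida reaches Ardent along 4 paths.
Direct stake: 8% = 8%.
Via Orbis: 17% × 52% = 8.84%.
Via Orbis → Larkspur: 17% × 24% × 10% = 0.408%.
Via Orbis → Marlow → Larkspur: 17% × 34% × 65% × 10% = 0.3757%.
Total: 8% + 8.84% + 0.408% + 0.3757% = 17.6237%.
Rounded: 17.62%.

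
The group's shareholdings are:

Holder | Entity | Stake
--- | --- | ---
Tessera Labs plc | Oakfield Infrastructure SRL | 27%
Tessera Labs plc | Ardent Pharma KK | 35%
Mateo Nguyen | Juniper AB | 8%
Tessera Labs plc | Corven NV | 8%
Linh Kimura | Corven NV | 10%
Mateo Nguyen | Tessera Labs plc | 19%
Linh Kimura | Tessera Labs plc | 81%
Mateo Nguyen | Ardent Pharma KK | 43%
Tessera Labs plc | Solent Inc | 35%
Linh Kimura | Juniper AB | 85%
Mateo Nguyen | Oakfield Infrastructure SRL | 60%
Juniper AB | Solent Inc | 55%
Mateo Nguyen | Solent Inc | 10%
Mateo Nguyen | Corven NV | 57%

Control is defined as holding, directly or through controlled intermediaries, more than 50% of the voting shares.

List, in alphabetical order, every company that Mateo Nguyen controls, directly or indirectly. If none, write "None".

Corven NV, Oakfield Infrastructure SRL

Mateo holds 57% of Corven, so Mateo controls Corven.
Mateo holds 60% of Oakfield, so Mateo controls Oakfield.
No other company's threshold is met.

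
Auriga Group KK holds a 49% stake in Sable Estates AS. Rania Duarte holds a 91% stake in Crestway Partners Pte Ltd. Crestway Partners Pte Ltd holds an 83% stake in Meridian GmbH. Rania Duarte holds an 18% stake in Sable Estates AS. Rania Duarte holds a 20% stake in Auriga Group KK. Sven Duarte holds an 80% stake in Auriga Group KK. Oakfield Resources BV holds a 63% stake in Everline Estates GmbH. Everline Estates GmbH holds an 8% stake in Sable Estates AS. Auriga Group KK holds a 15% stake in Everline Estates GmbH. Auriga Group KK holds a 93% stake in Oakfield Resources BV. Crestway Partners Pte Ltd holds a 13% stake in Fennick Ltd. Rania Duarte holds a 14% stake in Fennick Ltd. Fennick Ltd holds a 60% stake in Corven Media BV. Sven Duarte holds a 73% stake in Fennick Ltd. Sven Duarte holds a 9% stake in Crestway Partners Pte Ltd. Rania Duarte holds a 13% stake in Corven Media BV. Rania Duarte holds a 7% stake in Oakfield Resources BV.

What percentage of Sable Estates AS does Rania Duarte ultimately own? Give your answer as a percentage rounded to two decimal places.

Rania reaches Sable along 5 paths.
Via Auriga → Everline: 20% × 15% × 8% = 0.24%.
Via Oakfield → Everline: 7% × 63% × 8% = 0.3528%.
Via Auriga → Oakfield → Everline: 20% × 93% × 63% × 8% = 0.93744%.
Direct stake: 18% = 18%.
Via Auriga: 20% × 49% = 9.8%.
Total: 0.24% + 0.3528% + 0.93744% + 18% + 9.8% = 29.33024%.
Rounded: 29.33%.

29.33%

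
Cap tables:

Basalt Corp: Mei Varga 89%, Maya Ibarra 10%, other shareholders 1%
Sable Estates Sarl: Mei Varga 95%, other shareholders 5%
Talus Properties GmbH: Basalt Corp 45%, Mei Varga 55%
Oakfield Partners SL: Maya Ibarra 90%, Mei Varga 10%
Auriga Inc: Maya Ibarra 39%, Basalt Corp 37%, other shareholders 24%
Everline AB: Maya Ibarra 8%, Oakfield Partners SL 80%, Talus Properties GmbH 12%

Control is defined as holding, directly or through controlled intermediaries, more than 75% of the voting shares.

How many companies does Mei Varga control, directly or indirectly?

3

Mei holds 89% of Basalt, so Mei controls Basalt.
Mei holds 95% of Sable, so Mei controls Sable.
Basalt and Mei together hold 45% + 55% = 100% of Talus, so Mei controls Talus.
No other company's threshold is met.
Mei controls 3 companies.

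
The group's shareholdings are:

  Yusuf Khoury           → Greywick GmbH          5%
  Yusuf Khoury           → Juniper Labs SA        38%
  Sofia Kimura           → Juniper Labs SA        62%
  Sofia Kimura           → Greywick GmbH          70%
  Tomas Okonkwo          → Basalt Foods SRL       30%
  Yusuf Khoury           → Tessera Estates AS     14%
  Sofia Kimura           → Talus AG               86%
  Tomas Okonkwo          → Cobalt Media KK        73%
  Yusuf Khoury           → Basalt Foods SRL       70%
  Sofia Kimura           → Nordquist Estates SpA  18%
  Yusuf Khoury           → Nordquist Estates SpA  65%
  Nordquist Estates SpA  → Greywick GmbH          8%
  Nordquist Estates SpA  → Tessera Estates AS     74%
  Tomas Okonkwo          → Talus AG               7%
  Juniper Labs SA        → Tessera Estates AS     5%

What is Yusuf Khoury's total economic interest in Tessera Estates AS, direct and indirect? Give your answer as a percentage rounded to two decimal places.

Yusuf reaches Tessera along 3 paths.
Via Juniper: 38% × 5% = 1.9%.
Via Nordquist: 65% × 74% = 48.1%.
Direct stake: 14% = 14%.
Total: 1.9% + 48.1% + 14% = 64%.
Rounded: 64.00%.

64.00%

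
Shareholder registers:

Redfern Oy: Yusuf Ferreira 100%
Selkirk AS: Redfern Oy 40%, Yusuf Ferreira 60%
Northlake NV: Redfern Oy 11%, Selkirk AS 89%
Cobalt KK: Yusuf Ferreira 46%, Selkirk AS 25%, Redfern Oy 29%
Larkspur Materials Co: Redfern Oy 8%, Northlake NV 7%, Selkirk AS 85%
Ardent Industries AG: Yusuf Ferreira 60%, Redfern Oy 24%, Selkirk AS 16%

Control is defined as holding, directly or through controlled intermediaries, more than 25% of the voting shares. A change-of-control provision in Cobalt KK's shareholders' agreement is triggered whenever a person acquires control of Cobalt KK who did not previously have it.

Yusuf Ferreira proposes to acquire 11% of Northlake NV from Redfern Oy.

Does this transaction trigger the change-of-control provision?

No

The purchase adds only to Yusuf's holdings (Redfern's stake shrinks), so Yusuf is the only person who could newly come to control Cobalt.
Yusuf holds 100% of Redfern, so Yusuf controls Redfern.
Redfern and Yusuf together hold 40% + 60% = 100% of Selkirk, so Yusuf controls Selkirk.
Yusuf and Selkirk and Redfern together hold 46% + 25% + 29% = 100% of Cobalt, so Yusuf controls Cobalt.
So Yusuf already controls Cobalt before the transaction.
After the purchase, Yusuf holds 11% of Northlake directly, and Redfern's stake falls to 0%.
Yusuf controlled Cobalt already, so this is not a new person acquiring control; every other person's position is unchanged or reduced.
No new person acquires control, so the clause is not triggered.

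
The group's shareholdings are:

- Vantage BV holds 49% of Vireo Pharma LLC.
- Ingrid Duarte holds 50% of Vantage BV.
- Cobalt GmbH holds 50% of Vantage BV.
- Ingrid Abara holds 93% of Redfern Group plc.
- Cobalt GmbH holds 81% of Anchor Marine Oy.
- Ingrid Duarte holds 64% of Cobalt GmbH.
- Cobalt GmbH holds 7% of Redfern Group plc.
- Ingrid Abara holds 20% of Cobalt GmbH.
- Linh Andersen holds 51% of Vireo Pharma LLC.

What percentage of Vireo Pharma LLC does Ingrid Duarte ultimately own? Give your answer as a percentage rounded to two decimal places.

40.18%

Ingrid Duarte reaches Vireo along 2 paths.
Via Vantage: 50% × 49% = 24.5%.
Via Cobalt → Vantage: 64% × 50% × 49% = 15.68%.
Total: 24.5% + 15.68% = 40.18%.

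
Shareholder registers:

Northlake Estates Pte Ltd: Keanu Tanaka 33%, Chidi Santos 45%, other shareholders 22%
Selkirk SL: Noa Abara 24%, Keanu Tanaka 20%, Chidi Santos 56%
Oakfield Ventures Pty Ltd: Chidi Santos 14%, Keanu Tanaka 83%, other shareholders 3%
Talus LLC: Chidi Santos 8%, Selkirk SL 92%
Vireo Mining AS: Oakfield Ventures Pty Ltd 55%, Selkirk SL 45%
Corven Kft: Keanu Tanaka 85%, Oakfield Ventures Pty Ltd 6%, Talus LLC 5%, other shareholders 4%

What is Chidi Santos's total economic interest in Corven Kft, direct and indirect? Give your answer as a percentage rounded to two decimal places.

Chidi reaches Corven along 3 paths.
Via Oakfield: 14% × 6% = 0.84%.
Via Talus: 8% × 5% = 0.4%.
Via Selkirk → Talus: 56% × 92% × 5% = 2.576%.
Total: 0.84% + 0.4% + 2.576% = 3.816%.
Rounded: 3.82%.

3.82%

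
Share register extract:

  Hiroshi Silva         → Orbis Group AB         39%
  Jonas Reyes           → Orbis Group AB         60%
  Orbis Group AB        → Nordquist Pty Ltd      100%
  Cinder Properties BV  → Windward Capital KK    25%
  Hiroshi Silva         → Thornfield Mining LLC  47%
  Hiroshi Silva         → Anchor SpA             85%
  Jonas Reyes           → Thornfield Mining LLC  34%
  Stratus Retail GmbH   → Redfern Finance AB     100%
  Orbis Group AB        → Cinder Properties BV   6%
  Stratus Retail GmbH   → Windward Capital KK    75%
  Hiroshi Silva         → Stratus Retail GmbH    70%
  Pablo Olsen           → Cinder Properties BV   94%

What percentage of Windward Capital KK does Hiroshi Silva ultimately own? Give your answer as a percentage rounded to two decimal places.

53.09%

Hiroshi reaches Windward along 2 paths.
Via Orbis → Cinder: 39% × 6% × 25% = 0.585%.
Via Stratus: 70% × 75% = 52.5%.
Total: 0.585% + 52.5% = 53.085%.
Rounded: 53.09%.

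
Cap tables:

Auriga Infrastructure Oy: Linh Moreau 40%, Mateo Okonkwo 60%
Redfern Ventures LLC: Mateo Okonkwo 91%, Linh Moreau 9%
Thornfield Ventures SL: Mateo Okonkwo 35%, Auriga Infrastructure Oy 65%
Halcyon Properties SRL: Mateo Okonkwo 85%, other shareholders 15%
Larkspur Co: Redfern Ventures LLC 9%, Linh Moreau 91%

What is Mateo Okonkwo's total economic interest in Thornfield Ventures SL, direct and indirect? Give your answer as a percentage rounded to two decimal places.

Mateo reaches Thornfield along 2 paths.
Direct stake: 35% = 35%.
Via Auriga: 60% × 65% = 39%.
Total: 35% + 39% = 74%.
Rounded: 74.00%.

74.00%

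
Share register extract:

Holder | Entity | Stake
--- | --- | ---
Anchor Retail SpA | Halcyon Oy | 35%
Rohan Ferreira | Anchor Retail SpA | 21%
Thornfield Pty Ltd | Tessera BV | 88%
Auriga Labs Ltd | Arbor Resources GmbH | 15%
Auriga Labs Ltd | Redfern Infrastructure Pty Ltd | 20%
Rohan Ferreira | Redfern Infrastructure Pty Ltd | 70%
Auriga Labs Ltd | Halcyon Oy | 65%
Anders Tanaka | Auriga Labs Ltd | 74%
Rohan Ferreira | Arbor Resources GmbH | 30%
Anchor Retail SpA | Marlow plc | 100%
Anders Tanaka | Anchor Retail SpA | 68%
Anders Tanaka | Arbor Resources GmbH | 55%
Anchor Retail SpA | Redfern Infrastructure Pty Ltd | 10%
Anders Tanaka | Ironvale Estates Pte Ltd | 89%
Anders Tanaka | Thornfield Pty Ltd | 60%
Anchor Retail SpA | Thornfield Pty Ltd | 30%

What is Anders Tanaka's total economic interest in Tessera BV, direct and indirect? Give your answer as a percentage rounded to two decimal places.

70.75%

Anders reaches Tessera along 2 paths.
Via Thornfield: 60% × 88% = 52.8%.
Via Anchor → Thornfield: 68% × 30% × 88% = 17.952%.
Total: 52.8% + 17.952% = 70.752%.
Rounded: 70.75%.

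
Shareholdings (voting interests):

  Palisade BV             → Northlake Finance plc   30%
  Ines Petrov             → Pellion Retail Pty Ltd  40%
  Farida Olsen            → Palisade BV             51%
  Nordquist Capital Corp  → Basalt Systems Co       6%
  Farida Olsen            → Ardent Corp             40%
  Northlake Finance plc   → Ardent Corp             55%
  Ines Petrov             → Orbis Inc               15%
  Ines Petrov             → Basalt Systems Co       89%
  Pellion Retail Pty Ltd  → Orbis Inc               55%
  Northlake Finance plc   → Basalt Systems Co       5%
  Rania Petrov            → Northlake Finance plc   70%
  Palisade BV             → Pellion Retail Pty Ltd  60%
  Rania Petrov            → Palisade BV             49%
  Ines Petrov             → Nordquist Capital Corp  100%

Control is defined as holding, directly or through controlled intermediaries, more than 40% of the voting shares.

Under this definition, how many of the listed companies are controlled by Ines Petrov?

2

Ines holds 100% of Nordquist, so Ines controls Nordquist.
Nordquist and Ines together hold 6% + 89% = 95% of Basalt, so Ines controls Basalt.
No other company's threshold is met.
Ines controls 2 companies.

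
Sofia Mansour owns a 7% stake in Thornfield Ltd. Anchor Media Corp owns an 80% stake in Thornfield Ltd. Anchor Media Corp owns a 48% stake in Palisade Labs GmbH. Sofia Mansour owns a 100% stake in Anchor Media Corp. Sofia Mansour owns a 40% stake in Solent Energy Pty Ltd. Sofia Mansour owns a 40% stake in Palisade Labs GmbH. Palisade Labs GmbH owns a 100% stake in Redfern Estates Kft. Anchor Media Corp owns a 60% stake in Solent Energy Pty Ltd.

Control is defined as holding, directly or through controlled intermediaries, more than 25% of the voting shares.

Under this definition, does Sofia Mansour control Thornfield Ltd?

Sofia holds 100% of Anchor, so Sofia controls Anchor.
Sofia and Anchor together hold 7% + 80% = 87% of Thornfield, so Sofia controls Thornfield.

Yes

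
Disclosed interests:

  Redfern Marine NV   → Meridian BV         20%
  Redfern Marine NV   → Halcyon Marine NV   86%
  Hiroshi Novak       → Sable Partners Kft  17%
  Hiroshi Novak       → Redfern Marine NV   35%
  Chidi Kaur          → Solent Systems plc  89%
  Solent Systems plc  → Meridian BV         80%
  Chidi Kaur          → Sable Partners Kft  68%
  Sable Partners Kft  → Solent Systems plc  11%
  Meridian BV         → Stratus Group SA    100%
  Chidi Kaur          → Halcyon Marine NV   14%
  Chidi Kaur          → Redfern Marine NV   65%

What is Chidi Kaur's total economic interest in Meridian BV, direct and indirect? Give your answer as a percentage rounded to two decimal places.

90.18%

Chidi reaches Meridian along 3 paths.
Via Redfern: 65% × 20% = 13%.
Via Sable → Solent: 68% × 11% × 80% = 5.984%.
Via Solent: 89% × 80% = 71.2%.
Total: 13% + 5.984% + 71.2% = 90.184%.
Rounded: 90.18%.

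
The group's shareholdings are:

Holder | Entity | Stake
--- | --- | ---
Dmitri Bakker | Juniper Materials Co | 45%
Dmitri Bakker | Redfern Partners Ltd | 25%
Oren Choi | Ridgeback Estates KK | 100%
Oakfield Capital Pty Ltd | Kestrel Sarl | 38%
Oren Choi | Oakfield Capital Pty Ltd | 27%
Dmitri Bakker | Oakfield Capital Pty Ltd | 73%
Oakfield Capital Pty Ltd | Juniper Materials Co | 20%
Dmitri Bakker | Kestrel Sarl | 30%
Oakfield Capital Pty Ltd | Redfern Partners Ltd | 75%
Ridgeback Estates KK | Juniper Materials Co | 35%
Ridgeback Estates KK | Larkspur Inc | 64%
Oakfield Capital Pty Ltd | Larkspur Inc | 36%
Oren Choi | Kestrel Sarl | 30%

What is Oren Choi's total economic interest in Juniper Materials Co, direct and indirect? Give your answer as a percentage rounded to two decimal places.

40.40%

Oren reaches Juniper along 2 paths.
Via Ridgeback: 100% × 35% = 35%.
Via Oakfield: 27% × 20% = 5.4%.
Total: 35% + 5.4% = 40.4%.
Rounded: 40.40%.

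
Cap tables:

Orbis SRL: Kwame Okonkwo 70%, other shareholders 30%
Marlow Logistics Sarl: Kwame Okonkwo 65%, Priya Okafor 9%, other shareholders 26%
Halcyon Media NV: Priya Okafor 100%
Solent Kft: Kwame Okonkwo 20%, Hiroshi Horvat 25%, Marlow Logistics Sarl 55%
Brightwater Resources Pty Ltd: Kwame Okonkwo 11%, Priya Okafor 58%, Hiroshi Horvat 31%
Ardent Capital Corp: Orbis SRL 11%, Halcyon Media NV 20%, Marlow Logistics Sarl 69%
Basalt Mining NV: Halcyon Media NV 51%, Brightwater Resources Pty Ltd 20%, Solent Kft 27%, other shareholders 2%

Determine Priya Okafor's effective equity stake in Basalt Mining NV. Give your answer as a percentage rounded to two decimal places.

Priya reaches Basalt along 3 paths.
Via Halcyon: 100% × 51% = 51%.
Via Brightwater: 58% × 20% = 11.6%.
Via Marlow → Solent: 9% × 55% × 27% = 1.3365%.
Total: 51% + 11.6% + 1.3365% = 63.9365%.
Rounded: 63.94%.

63.94%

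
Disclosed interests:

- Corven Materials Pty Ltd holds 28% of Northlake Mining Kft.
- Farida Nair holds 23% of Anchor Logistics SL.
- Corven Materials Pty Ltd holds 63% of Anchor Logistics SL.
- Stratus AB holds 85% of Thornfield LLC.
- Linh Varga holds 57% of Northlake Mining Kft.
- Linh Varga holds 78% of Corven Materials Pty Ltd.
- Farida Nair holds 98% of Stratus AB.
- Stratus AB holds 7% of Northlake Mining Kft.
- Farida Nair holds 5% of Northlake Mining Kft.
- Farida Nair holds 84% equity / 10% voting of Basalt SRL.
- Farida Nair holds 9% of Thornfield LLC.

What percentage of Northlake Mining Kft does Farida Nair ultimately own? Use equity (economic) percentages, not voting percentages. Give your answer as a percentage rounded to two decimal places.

Farida reaches Northlake along 2 paths.
Direct stake: 5% = 5%.
Via Stratus: 98% × 7% = 6.86%.
Total: 5% + 6.86% = 11.86%.

11.86%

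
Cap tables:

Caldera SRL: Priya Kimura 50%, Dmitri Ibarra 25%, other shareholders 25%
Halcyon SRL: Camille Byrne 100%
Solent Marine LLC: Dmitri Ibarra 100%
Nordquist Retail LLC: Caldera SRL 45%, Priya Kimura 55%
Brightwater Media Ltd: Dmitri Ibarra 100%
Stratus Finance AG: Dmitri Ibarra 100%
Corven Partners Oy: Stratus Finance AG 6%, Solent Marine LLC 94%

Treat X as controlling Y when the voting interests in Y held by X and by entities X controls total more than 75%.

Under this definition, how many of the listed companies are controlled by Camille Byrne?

1

Camille holds 100% of Halcyon, so Camille controls Halcyon.
No other company's threshold is met.
Camille controls 1 company.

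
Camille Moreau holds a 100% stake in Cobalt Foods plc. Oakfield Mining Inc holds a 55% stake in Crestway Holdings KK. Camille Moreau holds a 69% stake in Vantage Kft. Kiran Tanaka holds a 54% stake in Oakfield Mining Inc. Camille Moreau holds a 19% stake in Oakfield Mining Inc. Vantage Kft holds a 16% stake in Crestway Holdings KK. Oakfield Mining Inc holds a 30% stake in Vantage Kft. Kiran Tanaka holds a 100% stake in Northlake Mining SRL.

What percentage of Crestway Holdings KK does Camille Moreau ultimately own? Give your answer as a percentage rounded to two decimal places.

22.40%

Camille reaches Crestway along 3 paths.
Via Oakfield: 19% × 55% = 10.45%.
Via Oakfield → Vantage: 19% × 30% × 16% = 0.912%.
Via Vantage: 69% × 16% = 11.04%.
Total: 10.45% + 0.912% + 11.04% = 22.402%.
Rounded: 22.40%.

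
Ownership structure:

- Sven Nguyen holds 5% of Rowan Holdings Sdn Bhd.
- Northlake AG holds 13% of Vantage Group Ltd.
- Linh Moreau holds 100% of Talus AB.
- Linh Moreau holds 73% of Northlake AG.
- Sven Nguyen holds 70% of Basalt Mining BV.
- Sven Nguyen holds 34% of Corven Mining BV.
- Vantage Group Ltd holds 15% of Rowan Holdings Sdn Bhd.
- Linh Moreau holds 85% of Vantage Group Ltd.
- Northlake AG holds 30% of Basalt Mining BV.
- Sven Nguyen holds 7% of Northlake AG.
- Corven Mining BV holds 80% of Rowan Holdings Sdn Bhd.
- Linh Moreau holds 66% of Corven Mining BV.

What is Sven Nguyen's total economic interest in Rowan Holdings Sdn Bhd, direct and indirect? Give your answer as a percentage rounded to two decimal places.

32.34%

Sven reaches Rowan along 3 paths.
Via Northlake → Vantage: 7% × 13% × 15% = 0.1365%.
Direct stake: 5% = 5%.
Via Corven: 34% × 80% = 27.2%.
Total: 0.1365% + 5% + 27.2% = 32.3365%.
Rounded: 32.34%.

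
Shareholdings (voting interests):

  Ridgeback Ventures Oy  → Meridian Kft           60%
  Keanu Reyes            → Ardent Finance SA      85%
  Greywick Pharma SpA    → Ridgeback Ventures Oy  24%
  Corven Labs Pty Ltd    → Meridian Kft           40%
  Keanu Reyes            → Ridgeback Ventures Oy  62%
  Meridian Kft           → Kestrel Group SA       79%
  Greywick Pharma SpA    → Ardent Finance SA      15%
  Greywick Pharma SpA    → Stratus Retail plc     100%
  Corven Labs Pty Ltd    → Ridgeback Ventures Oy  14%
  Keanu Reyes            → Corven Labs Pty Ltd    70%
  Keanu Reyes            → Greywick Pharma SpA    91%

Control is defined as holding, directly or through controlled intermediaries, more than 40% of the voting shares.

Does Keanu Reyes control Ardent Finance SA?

Keanu holds 91% of Greywick, so Keanu controls Greywick.
Greywick and Keanu together hold 15% + 85% = 100% of Ardent, so Keanu controls Ardent.

Yes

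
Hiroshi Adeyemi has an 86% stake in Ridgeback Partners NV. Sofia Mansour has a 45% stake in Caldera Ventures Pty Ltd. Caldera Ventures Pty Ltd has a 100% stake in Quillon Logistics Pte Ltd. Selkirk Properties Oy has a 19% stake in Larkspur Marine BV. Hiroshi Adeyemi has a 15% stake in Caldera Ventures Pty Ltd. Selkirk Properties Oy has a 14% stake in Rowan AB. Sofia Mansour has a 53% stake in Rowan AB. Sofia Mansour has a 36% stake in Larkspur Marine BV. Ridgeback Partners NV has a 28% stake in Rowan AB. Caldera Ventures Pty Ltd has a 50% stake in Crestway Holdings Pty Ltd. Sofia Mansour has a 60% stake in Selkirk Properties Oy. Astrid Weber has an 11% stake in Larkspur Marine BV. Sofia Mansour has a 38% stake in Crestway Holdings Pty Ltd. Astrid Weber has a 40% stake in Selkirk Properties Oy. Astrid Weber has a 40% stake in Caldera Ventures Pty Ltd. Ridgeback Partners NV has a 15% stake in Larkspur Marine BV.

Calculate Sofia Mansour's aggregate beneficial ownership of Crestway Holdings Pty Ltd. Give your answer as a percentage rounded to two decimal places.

Sofia reaches Crestway along 2 paths.
Direct stake: 38% = 38%.
Via Caldera: 45% × 50% = 22.5%.
Total: 38% + 22.5% = 60.5%.
Rounded: 60.50%.

60.50%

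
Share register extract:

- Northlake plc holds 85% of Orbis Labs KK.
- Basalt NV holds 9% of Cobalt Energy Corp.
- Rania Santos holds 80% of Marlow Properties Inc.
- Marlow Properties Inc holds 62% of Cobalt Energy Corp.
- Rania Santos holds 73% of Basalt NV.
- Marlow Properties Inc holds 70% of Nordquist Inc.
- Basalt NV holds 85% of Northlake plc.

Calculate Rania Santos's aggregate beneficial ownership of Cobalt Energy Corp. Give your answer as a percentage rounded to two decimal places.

56.17%

Rania reaches Cobalt along 2 paths.
Via Basalt: 73% × 9% = 6.57%.
Via Marlow: 80% × 62% = 49.6%.
Total: 6.57% + 49.6% = 56.17%.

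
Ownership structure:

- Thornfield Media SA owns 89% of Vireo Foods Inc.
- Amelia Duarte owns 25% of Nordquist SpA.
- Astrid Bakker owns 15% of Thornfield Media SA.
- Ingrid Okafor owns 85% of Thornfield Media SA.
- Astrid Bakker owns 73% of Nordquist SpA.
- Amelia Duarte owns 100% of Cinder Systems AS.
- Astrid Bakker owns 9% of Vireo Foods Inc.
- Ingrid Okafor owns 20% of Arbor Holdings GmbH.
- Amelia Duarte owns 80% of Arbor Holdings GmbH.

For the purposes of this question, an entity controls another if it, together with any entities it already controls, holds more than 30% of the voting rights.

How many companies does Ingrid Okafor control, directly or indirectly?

2

Ingrid holds 85% of Thornfield, so Ingrid controls Thornfield.
Thornfield holds 89% of Vireo, so Ingrid controls Vireo.
No other company's threshold is met.
Ingrid controls 2 companies.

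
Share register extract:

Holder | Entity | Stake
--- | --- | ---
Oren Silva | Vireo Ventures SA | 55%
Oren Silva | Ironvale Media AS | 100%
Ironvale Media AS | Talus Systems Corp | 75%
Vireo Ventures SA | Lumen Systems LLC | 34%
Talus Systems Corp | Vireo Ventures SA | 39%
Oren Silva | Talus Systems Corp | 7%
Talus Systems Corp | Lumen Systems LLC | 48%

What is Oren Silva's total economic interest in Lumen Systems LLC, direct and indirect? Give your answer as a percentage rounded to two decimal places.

Oren reaches Lumen along 5 paths.
Via Vireo: 55% × 34% = 18.7%.
Via Ironvale → Talus → Vireo: 100% × 75% × 39% × 34% = 9.945%.
Via Talus → Vireo: 7% × 39% × 34% = 0.9282%.
Via Ironvale → Talus: 100% × 75% × 48% = 36%.
Via Talus: 7% × 48% = 3.36%.
Total: 18.7% + 9.945% + 0.9282% + 36% + 3.36% = 68.9332%.
Rounded: 68.93%.

68.93%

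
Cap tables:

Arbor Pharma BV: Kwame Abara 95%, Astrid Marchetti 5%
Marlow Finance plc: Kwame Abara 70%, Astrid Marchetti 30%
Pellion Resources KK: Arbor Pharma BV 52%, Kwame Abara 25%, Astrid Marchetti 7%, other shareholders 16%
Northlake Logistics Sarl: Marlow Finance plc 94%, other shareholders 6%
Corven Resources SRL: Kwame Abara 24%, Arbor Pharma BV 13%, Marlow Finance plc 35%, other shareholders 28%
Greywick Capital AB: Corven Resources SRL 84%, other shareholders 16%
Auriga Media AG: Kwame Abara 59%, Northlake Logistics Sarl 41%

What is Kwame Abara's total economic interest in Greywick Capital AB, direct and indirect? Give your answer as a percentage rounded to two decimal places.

Kwame reaches Greywick along 3 paths.
Via Corven: 24% × 84% = 20.16%.
Via Arbor → Corven: 95% × 13% × 84% = 10.374%.
Via Marlow → Corven: 70% × 35% × 84% = 20.58%.
Total: 20.16% + 10.374% + 20.58% = 51.114%.
Rounded: 51.11%.

51.11%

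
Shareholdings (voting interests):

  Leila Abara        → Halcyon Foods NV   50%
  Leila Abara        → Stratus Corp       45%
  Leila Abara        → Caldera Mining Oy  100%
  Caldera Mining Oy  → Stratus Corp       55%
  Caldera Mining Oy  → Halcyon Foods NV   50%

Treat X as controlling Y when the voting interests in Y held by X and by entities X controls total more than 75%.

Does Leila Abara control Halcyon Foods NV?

Leila holds 100% of Caldera, so Leila controls Caldera.
Caldera and Leila together hold 50% + 50% = 100% of Halcyon, so Leila controls Halcyon.

Yes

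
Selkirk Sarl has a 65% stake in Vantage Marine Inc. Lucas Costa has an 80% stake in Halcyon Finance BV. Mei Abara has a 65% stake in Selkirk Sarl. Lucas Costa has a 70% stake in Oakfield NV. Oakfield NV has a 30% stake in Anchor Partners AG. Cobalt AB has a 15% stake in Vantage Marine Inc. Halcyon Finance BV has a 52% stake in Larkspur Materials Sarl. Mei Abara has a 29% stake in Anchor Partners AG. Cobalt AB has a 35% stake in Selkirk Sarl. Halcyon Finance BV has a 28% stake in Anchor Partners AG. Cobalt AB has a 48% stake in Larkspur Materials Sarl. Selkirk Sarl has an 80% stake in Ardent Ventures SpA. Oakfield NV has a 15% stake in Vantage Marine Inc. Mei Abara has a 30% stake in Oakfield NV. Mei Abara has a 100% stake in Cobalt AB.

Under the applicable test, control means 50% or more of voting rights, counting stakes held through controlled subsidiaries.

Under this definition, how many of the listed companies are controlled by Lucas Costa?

4

Lucas holds 80% of Halcyon, so Lucas controls Halcyon.
Lucas holds 70% of Oakfield, so Lucas controls Oakfield.
Halcyon holds 52% of Larkspur, so Lucas controls Larkspur.
Halcyon and Oakfield together hold 28% + 30% = 58% of Anchor, so Lucas controls Anchor.
No other company's threshold is met.
Lucas controls 4 companies.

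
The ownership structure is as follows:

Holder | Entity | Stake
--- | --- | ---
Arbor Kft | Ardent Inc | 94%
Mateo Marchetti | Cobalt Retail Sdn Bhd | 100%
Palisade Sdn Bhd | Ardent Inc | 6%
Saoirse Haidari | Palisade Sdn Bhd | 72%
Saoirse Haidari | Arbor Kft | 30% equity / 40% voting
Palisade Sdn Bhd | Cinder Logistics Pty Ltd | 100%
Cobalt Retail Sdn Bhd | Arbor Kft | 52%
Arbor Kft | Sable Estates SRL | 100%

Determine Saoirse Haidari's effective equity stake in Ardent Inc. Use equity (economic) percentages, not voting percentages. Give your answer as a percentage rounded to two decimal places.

32.52%

Saoirse reaches Ardent along 2 paths.
Via Palisade: 72% × 6% = 4.32%.
Via Arbor: 30% × 94% = 28.2%.
Total: 4.32% + 28.2% = 32.52%.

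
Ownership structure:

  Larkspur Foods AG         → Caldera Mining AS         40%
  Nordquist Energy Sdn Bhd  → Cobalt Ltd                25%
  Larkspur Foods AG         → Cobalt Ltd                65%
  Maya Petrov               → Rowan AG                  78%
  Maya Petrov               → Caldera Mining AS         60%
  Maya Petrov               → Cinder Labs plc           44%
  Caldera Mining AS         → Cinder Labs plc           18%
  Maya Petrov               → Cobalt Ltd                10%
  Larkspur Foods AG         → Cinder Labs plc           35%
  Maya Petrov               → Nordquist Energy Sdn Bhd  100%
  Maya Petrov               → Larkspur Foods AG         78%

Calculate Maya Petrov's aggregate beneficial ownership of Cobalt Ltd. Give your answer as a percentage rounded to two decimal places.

85.70%

Maya reaches Cobalt along 3 paths.
Via Nordquist: 100% × 25% = 25%.
Direct stake: 10% = 10%.
Via Larkspur: 78% × 65% = 50.7%.
Total: 25% + 10% + 50.7% = 85.7%.
Rounded: 85.70%.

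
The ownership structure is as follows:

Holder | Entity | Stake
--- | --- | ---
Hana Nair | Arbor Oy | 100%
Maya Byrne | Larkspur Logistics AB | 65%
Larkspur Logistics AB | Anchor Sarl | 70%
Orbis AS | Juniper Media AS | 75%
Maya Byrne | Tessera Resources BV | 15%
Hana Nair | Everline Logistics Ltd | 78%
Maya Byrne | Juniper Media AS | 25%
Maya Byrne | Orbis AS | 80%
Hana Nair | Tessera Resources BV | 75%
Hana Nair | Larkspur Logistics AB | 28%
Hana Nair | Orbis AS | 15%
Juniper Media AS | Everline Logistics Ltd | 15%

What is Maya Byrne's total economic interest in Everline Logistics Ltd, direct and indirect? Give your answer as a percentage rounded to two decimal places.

Maya reaches Everline along 2 paths.
Via Orbis → Juniper: 80% × 75% × 15% = 9%.
Via Juniper: 25% × 15% = 3.75%.
Total: 9% + 3.75% = 12.75%.

12.75%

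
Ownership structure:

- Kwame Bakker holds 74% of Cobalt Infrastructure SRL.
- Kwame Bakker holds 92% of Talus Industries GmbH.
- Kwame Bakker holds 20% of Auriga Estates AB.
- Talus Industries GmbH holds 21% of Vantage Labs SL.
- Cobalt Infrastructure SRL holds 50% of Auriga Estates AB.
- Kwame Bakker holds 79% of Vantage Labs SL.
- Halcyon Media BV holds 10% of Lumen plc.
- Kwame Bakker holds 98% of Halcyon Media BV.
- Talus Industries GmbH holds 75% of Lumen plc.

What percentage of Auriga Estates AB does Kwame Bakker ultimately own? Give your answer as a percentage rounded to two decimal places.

Kwame reaches Auriga along 2 paths.
Via Cobalt: 74% × 50% = 37%.
Direct stake: 20% = 20%.
Total: 37% + 20% = 57%.
Rounded: 57.00%.

57.00%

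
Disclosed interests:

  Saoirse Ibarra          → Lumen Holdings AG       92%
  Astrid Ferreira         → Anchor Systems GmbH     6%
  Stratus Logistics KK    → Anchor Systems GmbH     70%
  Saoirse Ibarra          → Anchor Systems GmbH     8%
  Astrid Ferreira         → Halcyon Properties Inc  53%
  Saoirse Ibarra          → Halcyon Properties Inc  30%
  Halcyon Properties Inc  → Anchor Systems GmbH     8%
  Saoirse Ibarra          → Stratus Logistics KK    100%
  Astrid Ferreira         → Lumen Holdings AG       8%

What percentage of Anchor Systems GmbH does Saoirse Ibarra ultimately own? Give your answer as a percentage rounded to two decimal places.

80.40%

Saoirse reaches Anchor along 3 paths.
Via Halcyon: 30% × 8% = 2.4%.
Via Stratus: 100% × 70% = 70%.
Direct stake: 8% = 8%.
Total: 2.4% + 70% + 8% = 80.4%.
Rounded: 80.40%.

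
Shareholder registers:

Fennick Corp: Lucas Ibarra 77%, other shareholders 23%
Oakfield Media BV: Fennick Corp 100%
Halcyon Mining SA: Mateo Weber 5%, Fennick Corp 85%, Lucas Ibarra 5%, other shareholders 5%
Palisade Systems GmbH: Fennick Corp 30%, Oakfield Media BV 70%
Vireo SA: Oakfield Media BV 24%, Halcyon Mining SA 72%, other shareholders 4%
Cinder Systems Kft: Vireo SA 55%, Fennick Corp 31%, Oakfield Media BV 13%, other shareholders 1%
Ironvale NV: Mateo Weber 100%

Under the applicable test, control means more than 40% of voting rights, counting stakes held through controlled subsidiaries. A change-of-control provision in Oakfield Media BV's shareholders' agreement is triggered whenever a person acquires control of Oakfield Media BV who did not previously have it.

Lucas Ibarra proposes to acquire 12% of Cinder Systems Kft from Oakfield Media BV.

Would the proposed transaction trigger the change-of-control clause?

No

The purchase adds only to Lucas's holdings (Oakfield's stake shrinks), so Lucas is the only person who could newly come to control Oakfield.
Lucas holds 77% of Fennick, so Lucas controls Fennick.
Fennick holds 100% of Oakfield, so Lucas controls Oakfield.
So Lucas already controls Oakfield before the transaction.
After the purchase, Lucas holds 12% of Cinder directly, and Oakfield's stake falls to 1%.
Lucas controlled Oakfield already, so this is not a new person acquiring control; every other person's position is unchanged or reduced.
No new person acquires control, so the clause is not triggered.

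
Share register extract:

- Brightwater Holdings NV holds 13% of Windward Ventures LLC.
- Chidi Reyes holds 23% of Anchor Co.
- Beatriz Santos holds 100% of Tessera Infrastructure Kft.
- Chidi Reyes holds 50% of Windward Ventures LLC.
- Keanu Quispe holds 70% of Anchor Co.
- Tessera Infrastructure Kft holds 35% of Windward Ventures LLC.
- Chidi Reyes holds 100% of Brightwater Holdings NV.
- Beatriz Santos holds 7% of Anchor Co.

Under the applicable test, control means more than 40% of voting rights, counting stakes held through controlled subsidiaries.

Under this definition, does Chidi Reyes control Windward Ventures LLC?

Yes

Chidi holds 100% of Brightwater, so Chidi controls Brightwater.
Brightwater and Chidi together hold 13% + 50% = 63% of Windward, so Chidi controls Windward.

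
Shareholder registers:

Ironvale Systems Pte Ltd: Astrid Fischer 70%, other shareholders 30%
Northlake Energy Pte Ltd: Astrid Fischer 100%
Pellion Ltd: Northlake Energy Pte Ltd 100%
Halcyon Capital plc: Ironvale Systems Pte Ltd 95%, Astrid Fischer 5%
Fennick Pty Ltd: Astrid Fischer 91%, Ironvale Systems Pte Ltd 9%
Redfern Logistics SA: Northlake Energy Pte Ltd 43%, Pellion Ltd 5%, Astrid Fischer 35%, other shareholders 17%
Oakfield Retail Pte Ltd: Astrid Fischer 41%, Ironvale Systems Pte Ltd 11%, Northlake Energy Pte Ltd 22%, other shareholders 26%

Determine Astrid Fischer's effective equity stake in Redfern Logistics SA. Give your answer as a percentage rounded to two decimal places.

83.00%

Astrid reaches Redfern along 3 paths.
Via Northlake: 100% × 43% = 43%.
Via Northlake → Pellion: 100% × 100% × 5% = 5%.
Direct stake: 35% = 35%.
Total: 43% + 5% + 35% = 83%.
Rounded: 83.00%.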